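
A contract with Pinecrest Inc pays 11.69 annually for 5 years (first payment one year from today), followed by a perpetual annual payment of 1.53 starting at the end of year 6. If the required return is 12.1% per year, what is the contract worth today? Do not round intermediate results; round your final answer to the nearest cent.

PV of 5-year annuity: 11.69 × [1 − (1+0.121)^−5] / 0.121 = 42.03565
Perpetuity value at year 5: 1.53 / 0.121 = 12.64463
PV of perpetuity: 12.64463 / (1+0.121)^5 = 7.14296
Total PV = 42.03565 + 7.14296 = 49.17861

49.18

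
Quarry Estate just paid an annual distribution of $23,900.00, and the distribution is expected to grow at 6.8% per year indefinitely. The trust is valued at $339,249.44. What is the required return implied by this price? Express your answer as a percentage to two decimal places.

D₁ = $23,900.00 × 1.068 = $25,525.2000
P = D₁/(r − g) ⇒ r = D₁/P + g = $25,525.2000/$339,249.44 + 0.068 = 0.075240 + 0.068 = 0.143240

14.32%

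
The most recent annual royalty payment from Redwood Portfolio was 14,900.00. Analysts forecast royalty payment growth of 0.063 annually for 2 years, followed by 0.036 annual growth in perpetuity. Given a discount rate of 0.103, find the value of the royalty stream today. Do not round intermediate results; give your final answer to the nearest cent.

242185.23

D_1 = 15838.70000
D_2 = 16836.53810
Terminal value at year 2: TV = D_2×(1+g_2)/(r−g_2) = 17442.65347/0.067 = 260338.11152
P_0 = D_1/(1+r)^1 + D_2/(1+r)^2 + TV/(1+r)^2
    = 14359.65549 + 13838.90642 + 213986.67240 = 242185.23430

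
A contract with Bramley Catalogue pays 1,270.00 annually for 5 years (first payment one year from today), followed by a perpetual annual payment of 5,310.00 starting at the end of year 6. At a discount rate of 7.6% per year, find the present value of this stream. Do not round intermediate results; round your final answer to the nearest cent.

PV of 5-year annuity: 1,270.00 × [1 − (1+0.076)^−5] / 0.076 = 5124.65309
Perpetuity value at year 5: 5,310.00 / 0.076 = 69868.42105
PV of perpetuity: 69868.42105 / (1+0.076)^5 = 48441.72191
Total PV = 5124.65309 + 48441.72191 = 53566.37500

53566.37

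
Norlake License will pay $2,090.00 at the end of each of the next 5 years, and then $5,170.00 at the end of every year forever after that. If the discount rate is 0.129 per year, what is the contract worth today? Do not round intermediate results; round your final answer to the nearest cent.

$29217.96

PV of 5-year annuity: $2,090.00 × [1 − (1+0.129)^−5] / 0.129 = 7368.98490
Perpetuity value at year 5: $5,170.00 / 0.129 = 40077.51938
PV of perpetuity: 40077.51938 / (1+0.129)^5 = 21848.97779
Total PV = 7368.98490 + 21848.97779 = 29217.96269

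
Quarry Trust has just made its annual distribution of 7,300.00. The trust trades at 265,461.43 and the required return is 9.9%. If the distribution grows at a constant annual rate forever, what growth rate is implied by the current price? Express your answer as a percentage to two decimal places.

6.96%

P = D₀(1+g)/(r−g) ⇒ P(r−g) = D₀(1+g) ⇒ g(P+D₀) = P·r − D₀
g = (P·r − D₀)/(P + D₀) = (265,461.43×0.099 − 7,300.00) / (265,461.43 + 7,300.00) = 0.069587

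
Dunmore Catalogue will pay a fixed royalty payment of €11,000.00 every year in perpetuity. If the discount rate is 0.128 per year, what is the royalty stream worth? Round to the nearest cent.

€85937.50

Level perpetuity: PV = C / r = €11,000.00 / 0.128 = €85,937.50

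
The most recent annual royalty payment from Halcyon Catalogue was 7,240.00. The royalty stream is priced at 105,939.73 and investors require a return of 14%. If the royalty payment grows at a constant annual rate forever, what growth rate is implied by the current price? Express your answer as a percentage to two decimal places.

6.71%

P = D₀(1+g)/(r−g) ⇒ P(r−g) = D₀(1+g) ⇒ g(P+D₀) = P·r − D₀
g = (P·r − D₀)/(P + D₀) = (105,939.73×0.14 − 7,240.00) / (105,939.73 + 7,240.00) = 0.067075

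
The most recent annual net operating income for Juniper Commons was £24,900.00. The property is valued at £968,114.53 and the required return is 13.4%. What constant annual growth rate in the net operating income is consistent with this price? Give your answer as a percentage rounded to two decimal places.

10.56%

P = D₀(1+g)/(r−g) ⇒ P(r−g) = D₀(1+g) ⇒ g(P+D₀) = P·r − D₀
g = (P·r − D₀)/(P + D₀) = (£968,114.53×0.134 − £24,900.00) / (£968,114.53 + £24,900.00) = 0.105565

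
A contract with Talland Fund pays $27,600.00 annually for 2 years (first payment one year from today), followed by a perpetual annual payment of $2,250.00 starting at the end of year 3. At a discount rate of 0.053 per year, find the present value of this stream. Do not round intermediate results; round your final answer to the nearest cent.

$89389.27

PV of 2-year annuity: $27,600.00 × [1 − (1+0.053)^−2] / 0.053 = 51102.39906
Perpetuity value at year 2: $2,250.00 / 0.053 = 42452.83019
PV of perpetuity: 42452.83019 / (1+0.053)^2 = 38286.87374
Total PV = 51102.39906 + 38286.87374 = 89389.27280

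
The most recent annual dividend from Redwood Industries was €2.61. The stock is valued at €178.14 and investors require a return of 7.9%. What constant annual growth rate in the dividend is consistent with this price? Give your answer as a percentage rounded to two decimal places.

6.34%

P = D₀(1+g)/(r−g) ⇒ P(r−g) = D₀(1+g) ⇒ g(P+D₀) = P·r − D₀
g = (P·r − D₀)/(P + D₀) = (€178.14×0.079 − €2.61) / (€178.14 + €2.61) = 0.063419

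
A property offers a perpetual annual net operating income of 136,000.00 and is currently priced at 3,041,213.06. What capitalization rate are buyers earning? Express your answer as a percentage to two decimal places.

4.47%

P = C/r ⇒ r = C/P = 136,000.00/3,041,213.06 = 0.044719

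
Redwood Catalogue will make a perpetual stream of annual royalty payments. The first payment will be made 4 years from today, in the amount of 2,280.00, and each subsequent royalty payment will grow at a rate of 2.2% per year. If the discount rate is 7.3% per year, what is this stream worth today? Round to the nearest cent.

36188.08

Value at end of year 3: C₁ / (r − g) = 2,280.00 / (0.073 − 0.022) = 44,705.8824
Discount to today: PV = 44,705.8824 / (1 + 0.073)^3 = 44,705.8824 / 1.235376 = 36,188.08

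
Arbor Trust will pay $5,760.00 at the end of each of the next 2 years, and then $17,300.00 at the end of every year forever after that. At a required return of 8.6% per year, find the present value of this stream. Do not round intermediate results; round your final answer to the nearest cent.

$180751.97

PV of 2-year annuity: $5,760.00 × [1 − (1+0.086)^−2] / 0.086 = 10187.72321
Perpetuity value at year 2: $17,300.00 / 0.086 = 201162.79070
PV of perpetuity: 201162.79070 / (1+0.086)^2 = 170564.24704
Total PV = 10187.72321 + 170564.24704 = 180751.97024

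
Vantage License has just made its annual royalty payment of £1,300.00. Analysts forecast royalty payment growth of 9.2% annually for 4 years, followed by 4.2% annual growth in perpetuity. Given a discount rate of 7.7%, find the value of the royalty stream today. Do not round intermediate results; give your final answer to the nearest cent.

D_1 = 1419.60000
D_2 = 1550.20320
D_3 = 1692.82189
D_4 = 1848.56151
Terminal value at year 4: TV = D_4×(1+g_2)/(r−g_2) = 1926.20109/0.035 = 55034.31692
P_0 = D_1/(1+r)^1 + D_2/(1+r)^2 + D_3/(1+r)^3 + D_4/(1+r)^4 + TV/(1+r)^4
    = 1318.10585 + 1336.46387 + 1355.07757 + 1373.95052 + 40904.46975 = 46288.06756

£46288.07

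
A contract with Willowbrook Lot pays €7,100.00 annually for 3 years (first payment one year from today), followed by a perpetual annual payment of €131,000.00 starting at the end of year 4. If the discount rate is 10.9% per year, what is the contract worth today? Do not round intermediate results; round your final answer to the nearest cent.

€898531.23

PV of 3-year annuity: €7,100.00 × [1 − (1+0.109)^−3] / 0.109 = 17380.59545
Perpetuity value at year 3: €131,000.00 / 0.109 = 1201834.86239
PV of perpetuity: 1201834.86239 / (1+0.109)^3 = 881150.63649
Total PV = 17380.59545 + 881150.63649 = 898531.23194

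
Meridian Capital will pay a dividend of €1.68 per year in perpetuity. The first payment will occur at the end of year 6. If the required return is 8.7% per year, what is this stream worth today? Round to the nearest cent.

€12.72

Value at end of year 5: C / r = €1.68 / 0.087 = €19.3103
Discount to today: PV = €19.3103 / (1 + 0.087)^5 = €19.3103 / 1.517566 = €12.72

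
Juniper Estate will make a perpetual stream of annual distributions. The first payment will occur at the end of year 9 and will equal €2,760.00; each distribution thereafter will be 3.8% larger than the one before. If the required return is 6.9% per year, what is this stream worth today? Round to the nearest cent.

Value at end of year 8: C₁ / (r − g) = €2,760.00 / (0.069 − 0.038) = €89,032.2581
Discount to today: PV = €89,032.2581 / (1 + 0.069)^8 = €89,032.2581 / 1.705382 = €52,206.64

€52206.64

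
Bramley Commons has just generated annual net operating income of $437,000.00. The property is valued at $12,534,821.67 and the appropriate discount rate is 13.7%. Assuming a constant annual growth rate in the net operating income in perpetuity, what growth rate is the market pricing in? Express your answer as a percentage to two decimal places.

9.87%

P = D₀(1+g)/(r−g) ⇒ P(r−g) = D₀(1+g) ⇒ g(P+D₀) = P·r − D₀
g = (P·r − D₀)/(P + D₀) = ($12,534,821.67×0.137 − $437,000.00) / ($12,534,821.67 + $437,000.00) = 0.098696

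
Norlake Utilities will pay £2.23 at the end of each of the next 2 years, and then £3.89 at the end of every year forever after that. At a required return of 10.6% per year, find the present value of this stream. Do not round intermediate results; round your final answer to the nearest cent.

£33.84

PV of 2-year annuity: £2.23 × [1 − (1+0.106)^−2] / 0.106 = 3.83931
Perpetuity value at year 2: £3.89 / 0.106 = 36.69811
PV of perpetuity: 36.69811 / (1+0.106)^2 = 30.00084
Total PV = 3.83931 + 30.00084 = 33.84015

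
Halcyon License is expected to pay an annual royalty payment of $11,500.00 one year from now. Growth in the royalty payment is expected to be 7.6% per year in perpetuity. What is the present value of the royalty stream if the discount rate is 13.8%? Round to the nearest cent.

Growing perpetuity: P = D₁ / (r − g) = $11,500.0000 / (0.138 − 0.076) = $185,483.87

$185483.87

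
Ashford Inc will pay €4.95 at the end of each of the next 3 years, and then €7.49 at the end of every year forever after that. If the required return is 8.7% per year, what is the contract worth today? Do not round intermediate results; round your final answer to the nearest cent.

PV of 3-year annuity: €4.95 × [1 − (1+0.087)^−3] / 0.087 = 12.59721
Perpetuity value at year 3: €7.49 / 0.087 = 86.09195
PV of perpetuity: 86.09195 / (1+0.087)^3 = 67.03073
Total PV = 12.59721 + 67.03073 = 79.62793

€79.63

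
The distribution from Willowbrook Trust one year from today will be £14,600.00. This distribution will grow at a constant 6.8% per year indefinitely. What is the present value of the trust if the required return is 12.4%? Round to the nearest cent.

£260714.29

Growing perpetuity: P = D₁ / (r − g) = £14,600.0000 / (0.124 − 0.068) = £260,714.29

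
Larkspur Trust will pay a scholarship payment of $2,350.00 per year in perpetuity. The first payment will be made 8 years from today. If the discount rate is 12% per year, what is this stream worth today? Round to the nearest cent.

$8858.51

Value at end of year 7: C / r = $2,350.00 / 0.12 = $19,583.3333
Discount to today: PV = $19,583.3333 / (1 + 0.12)^7 = $19,583.3333 / 2.210681 = $8,858.51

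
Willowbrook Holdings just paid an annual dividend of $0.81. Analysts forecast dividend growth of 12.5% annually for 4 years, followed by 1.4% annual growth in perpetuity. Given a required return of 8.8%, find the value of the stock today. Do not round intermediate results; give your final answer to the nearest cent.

$16.21

D_1 = 0.91125
D_2 = 1.02516
D_3 = 1.15330
D_4 = 1.29746
Terminal value at year 4: TV = D_4×(1+g_2)/(r−g_2) = 1.31563/0.074 = 17.77875
P_0 = D_1/(1+r)^1 + D_2/(1+r)^2 + D_3/(1+r)^3 + D_4/(1+r)^4 + TV/(1+r)^4
    = 0.83755 + 0.86603 + 0.89548 + 0.92593 + 12.68778 = 16.21277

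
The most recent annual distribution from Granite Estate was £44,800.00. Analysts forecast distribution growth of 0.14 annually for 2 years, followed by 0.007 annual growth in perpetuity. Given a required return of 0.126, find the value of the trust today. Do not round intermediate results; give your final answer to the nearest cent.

£479869.61

D_1 = 51072.00000
D_2 = 58222.08000
Terminal value at year 2: TV = D_2×(1+g_2)/(r−g_2) = 58629.63456/0.119 = 492686.00471
P_0 = D_1/(1+r)^1 + D_2/(1+r)^2 + TV/(1+r)^2
    = 45357.01599 + 45920.95757 + 388591.63255 = 479869.60610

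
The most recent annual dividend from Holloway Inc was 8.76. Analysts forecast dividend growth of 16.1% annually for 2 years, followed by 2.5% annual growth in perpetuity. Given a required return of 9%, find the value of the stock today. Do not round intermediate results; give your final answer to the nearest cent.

D_1 = 10.17036
D_2 = 11.80779
Terminal value at year 2: TV = D_2×(1+g_2)/(r−g_2) = 12.10298/0.065 = 186.19973
P_0 = D_1/(1+r)^1 + D_2/(1+r)^2 + TV/(1+r)^2
    = 9.33061 + 9.93838 + 156.72059 = 175.98957

175.99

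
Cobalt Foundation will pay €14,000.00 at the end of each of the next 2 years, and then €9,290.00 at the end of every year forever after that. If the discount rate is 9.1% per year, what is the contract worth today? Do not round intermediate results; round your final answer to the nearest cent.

PV of 2-year annuity: €14,000.00 × [1 − (1+0.091)^−2] / 0.091 = 24594.19246
Perpetuity value at year 2: €9,290.00 / 0.091 = 102087.91209
PV of perpetuity: 102087.91209 / (1+0.091)^2 = 85767.90866
Total PV = 24594.19246 + 85767.90866 = 110362.10112

€110362.10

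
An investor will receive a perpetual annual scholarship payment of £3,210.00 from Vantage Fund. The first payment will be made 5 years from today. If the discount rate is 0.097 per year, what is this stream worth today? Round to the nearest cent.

Value at end of year 4: C / r = £3,210.00 / 0.097 = £33,092.7835
Discount to today: PV = £33,092.7835 / (1 + 0.097)^4 = £33,092.7835 / 1.448193 = £22,851.08

£22851.08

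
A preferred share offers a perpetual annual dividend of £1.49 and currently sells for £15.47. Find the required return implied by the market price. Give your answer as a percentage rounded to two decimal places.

9.63%

P = C/r ⇒ r = C/P = £1.49/£15.47 = 0.096315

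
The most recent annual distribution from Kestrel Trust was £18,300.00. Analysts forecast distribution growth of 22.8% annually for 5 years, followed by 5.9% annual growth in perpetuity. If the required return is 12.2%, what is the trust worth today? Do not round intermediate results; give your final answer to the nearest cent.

D_1 = 22472.40000
D_2 = 27596.10720
D_3 = 33888.01964
D_4 = 41614.48812
D_5 = 51102.59141
Terminal value at year 5: TV = D_5×(1+g_2)/(r−g_2) = 54117.64430/0.063 = 859010.22706
P_0 = D_1/(1+r)^1 + D_2/(1+r)^2 + D_3/(1+r)^3 + D_4/(1+r)^4 + D_5/(1+r)^5 + TV/(1+r)^5
    = 20028.87701 + 21921.08820 + 23992.06445 + 26258.69442 + 28739.46235 + 483096.67658 = 604036.86301

£604036.86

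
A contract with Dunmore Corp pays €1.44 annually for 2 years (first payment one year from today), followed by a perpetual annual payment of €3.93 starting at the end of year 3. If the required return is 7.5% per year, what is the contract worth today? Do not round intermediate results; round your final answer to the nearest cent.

€47.93

PV of 2-year annuity: €1.44 × [1 − (1+0.075)^−2] / 0.075 = 2.58561
Perpetuity value at year 2: €3.93 / 0.075 = 52.40000
PV of perpetuity: 52.40000 / (1+0.075)^2 = 45.34343
Total PV = 2.58561 + 45.34343 = 47.92904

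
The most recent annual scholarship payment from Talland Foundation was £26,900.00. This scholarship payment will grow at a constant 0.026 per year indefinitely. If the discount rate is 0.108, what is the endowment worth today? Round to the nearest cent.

D₁ = D₀ × (1 + g) = £26,900.00 × 1.026 = £27,599.4000
Growing perpetuity: P = D₁ / (r − g) = £27,599.4000 / (0.108 − 0.026) = £336,578.05

£336578.05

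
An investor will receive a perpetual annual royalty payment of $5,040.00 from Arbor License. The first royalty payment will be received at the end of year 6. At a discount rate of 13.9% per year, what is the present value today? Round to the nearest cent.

$18914.60

Value at end of year 5: C / r = $5,040.00 / 0.139 = $36,258.9928
Discount to today: PV = $36,258.9928 / (1 + 0.139)^5 = $36,258.9928 / 1.916985 = $18,914.60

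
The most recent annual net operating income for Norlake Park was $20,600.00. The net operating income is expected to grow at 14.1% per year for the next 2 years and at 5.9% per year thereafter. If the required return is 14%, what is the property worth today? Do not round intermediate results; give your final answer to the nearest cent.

D_1 = 23504.60000
D_2 = 26818.74860
Terminal value at year 2: TV = D_2×(1+g_2)/(r−g_2) = 28401.05477/0.081 = 350630.30577
P_0 = D_1/(1+r)^1 + D_2/(1+r)^2 + TV/(1+r)^2
    = 20618.07018 + 20636.15620 + 269798.63479 = 311052.86117

$311052.86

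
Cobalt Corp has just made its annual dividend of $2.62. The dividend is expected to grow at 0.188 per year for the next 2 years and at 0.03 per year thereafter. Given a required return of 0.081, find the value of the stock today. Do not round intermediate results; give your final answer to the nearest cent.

D_1 = 3.11256
D_2 = 3.69772
Terminal value at year 2: TV = D_2×(1+g_2)/(r−g_2) = 3.80865/0.051 = 74.67947
P_0 = D_1/(1+r)^1 + D_2/(1+r)^2 + TV/(1+r)^2
    = 2.87933 + 3.16434 + 63.90721 = 69.95088

$69.95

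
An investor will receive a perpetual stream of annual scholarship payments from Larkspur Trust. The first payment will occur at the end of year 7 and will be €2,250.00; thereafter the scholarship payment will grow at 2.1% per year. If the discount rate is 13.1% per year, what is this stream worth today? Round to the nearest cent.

Value at end of year 6: C₁ / (r − g) = €2,250.00 / (0.131 − 0.021) = €20,454.5455
Discount to today: PV = €20,454.5455 / (1 + 0.131)^6 = €20,454.5455 / 2.093031 = €9,772.69

€9772.69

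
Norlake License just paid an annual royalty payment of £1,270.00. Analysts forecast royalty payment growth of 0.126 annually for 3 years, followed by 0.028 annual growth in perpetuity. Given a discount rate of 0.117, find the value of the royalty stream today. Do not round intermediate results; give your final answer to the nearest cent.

£18898.39

D_1 = 1430.02000
D_2 = 1610.20252
D_3 = 1813.08804
Terminal value at year 3: TV = D_3×(1+g_2)/(r−g_2) = 1863.85450/0.089 = 20942.18542
P_0 = D_1/(1+r)^1 + D_2/(1+r)^2 + D_3/(1+r)^3 + TV/(1+r)^3
    = 1280.23277 + 1290.54798 + 1300.94631 + 15026.66073 = 18898.38779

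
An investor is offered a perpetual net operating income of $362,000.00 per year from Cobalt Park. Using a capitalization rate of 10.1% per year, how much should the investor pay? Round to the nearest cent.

Level perpetuity: PV = C / r = $362,000.00 / 0.101 = $3,584,158.42

$3584158.42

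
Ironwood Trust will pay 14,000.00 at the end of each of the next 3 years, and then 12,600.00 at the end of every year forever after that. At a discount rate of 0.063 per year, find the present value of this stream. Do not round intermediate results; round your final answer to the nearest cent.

203721.54

PV of 3-year annuity: 14,000.00 × [1 − (1+0.063)^−3] / 0.063 = 37215.42167
Perpetuity value at year 3: 12,600.00 / 0.063 = 200000.00000
PV of perpetuity: 200000.00000 / (1+0.063)^3 = 166506.12049
Total PV = 37215.42167 + 166506.12049 = 203721.54217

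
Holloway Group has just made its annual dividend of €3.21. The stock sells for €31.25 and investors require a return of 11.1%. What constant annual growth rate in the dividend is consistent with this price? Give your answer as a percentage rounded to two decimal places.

0.75%

P = D₀(1+g)/(r−g) ⇒ P(r−g) = D₀(1+g) ⇒ g(P+D₀) = P·r − D₀
g = (P·r − D₀)/(P + D₀) = (€31.25×0.111 − €3.21) / (€31.25 + €3.21) = 0.007509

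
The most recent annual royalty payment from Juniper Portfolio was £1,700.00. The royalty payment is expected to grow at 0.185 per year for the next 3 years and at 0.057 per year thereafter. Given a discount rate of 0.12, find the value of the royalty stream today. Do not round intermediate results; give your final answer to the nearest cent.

D_1 = 2014.50000
D_2 = 2387.18250
D_3 = 2828.81126
Terminal value at year 3: TV = D_3×(1+g_2)/(r−g_2) = 2990.05350/0.063 = 47461.16674
P_0 = D_1/(1+r)^1 + D_2/(1+r)^2 + D_3/(1+r)^3 + TV/(1+r)^3
    = 1798.66071 + 1903.04727 + 2013.49198 + 33781.92102 = 39497.12099

£39497.12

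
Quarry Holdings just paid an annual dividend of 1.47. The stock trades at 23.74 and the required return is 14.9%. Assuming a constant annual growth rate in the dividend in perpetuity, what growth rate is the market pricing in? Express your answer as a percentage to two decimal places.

8.20%

P = D₀(1+g)/(r−g) ⇒ P(r−g) = D₀(1+g) ⇒ g(P+D₀) = P·r − D₀
g = (P·r − D₀)/(P + D₀) = (23.74×0.149 − 1.47) / (23.74 + 1.47) = 0.082002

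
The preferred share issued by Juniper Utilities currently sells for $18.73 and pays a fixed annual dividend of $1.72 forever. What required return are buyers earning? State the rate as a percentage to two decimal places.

P = C/r ⇒ r = C/P = $1.72/$18.73 = 0.091831

9.18%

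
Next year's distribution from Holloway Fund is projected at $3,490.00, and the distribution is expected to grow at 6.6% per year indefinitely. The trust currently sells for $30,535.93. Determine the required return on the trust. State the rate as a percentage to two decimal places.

P = D₁/(r − g) ⇒ r = D₁/P + g = $3,490.0000/$30,535.93 + 0.066 = 0.114292 + 0.066 = 0.180292

18.03%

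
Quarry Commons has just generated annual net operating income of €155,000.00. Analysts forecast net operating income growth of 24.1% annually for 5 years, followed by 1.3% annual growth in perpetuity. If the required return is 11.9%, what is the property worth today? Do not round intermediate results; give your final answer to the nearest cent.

D_1 = 192355.00000
D_2 = 238712.55500
D_3 = 296242.28076
D_4 = 367636.67042
D_5 = 456237.10799
Terminal value at year 5: TV = D_5×(1+g_2)/(r−g_2) = 462168.19039/0.106 = 4360077.26784
P_0 = D_1/(1+r)^1 + D_2/(1+r)^2 + D_3/(1+r)^3 + D_4/(1+r)^4 + D_5/(1+r)^5 + TV/(1+r)^5
    = 171899.01698 + 190640.46476 + 211425.21606 + 234476.04391 + 260040.00937 + 2485099.33486 = 3553580.08595

€3553580.09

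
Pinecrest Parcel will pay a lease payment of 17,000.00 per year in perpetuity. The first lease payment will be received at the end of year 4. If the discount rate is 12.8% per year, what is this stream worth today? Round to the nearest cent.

92536.20

Value at end of year 3: C / r = 17,000.00 / 0.128 = 132,812.5000
Discount to today: PV = 132,812.5000 / (1 + 0.128)^3 = 132,812.5000 / 1.435249 = 92,536.20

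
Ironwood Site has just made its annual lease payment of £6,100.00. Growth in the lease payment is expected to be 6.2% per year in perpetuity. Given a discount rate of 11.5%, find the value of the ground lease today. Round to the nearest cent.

D₁ = D₀ × (1 + g) = £6,100.00 × 1.062 = £6,478.2000
Growing perpetuity: P = D₁ / (r − g) = £6,478.2000 / (0.115 − 0.062) = £122,230.19

£122230.19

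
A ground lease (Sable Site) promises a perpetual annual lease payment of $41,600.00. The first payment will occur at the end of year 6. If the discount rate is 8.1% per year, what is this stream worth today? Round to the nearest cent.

$347920.36

Value at end of year 5: C / r = $41,600.00 / 0.081 = $513,580.2469
Discount to today: PV = $513,580.2469 / (1 + 0.081)^5 = $513,580.2469 / 1.476143 = $347,920.36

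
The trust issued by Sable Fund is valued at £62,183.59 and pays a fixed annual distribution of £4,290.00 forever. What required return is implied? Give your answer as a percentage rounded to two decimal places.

6.90%

P = C/r ⇒ r = C/P = £4,290.00/£62,183.59 = 0.068989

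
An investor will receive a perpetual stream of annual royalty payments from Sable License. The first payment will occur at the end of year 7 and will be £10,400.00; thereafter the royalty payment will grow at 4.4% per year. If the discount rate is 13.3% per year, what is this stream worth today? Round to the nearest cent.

£55241.30

Value at end of year 6: C₁ / (r − g) = £10,400.00 / (0.133 − 0.044) = £116,853.9326
Discount to today: PV = £116,853.9326 / (1 + 0.133)^6 = £116,853.9326 / 2.115336 = £55,241.30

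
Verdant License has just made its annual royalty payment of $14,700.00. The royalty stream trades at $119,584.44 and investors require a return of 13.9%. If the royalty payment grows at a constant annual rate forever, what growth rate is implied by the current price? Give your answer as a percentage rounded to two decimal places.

1.43%

P = D₀(1+g)/(r−g) ⇒ P(r−g) = D₀(1+g) ⇒ g(P+D₀) = P·r − D₀
g = (P·r − D₀)/(P + D₀) = ($119,584.44×0.139 − $14,700.00) / ($119,584.44 + $14,700.00) = 0.014315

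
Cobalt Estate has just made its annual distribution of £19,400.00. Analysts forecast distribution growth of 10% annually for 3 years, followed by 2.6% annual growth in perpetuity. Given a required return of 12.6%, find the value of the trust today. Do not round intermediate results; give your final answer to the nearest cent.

D_1 = 21340.00000
D_2 = 23474.00000
D_3 = 25821.40000
Terminal value at year 3: TV = D_3×(1+g_2)/(r−g_2) = 26492.75640/0.1 = 264927.56400
P_0 = D_1/(1+r)^1 + D_2/(1+r)^2 + D_3/(1+r)^3 + TV/(1+r)^3
    = 18952.04263 + 18514.42886 + 18086.91984 + 185571.79757 = 241125.18890

£241125.19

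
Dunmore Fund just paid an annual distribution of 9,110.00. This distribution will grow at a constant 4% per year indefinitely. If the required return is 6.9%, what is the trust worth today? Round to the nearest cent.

326703.45

D₁ = D₀ × (1 + g) = 9,110.00 × 1.04 = 9,474.4000
Growing perpetuity: P = D₁ / (r − g) = 9,474.4000 / (0.069 − 0.04) = 326,703.45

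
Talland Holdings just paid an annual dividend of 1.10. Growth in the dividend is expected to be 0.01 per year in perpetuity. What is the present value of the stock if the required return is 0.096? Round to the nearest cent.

12.92

D₁ = D₀ × (1 + g) = 1.10 × 1.01 = 1.1110
Growing perpetuity: P = D₁ / (r − g) = 1.1110 / (0.096 − 0.01) = 12.92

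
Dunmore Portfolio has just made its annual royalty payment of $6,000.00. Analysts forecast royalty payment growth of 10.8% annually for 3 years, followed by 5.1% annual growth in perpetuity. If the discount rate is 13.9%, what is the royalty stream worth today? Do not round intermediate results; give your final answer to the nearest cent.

D_1 = 6648.00000
D_2 = 7365.98400
D_3 = 8161.51027
Terminal value at year 3: TV = D_3×(1+g_2)/(r−g_2) = 8577.74730/0.088 = 97474.40109
P_0 = D_1/(1+r)^1 + D_2/(1+r)^2 + D_3/(1+r)^3 + TV/(1+r)^3
    = 5836.69886 + 5677.84226 + 5523.30924 + 65965.88650 = 83003.73686

$83003.74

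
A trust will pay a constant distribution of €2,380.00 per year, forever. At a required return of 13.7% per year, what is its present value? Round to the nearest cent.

Level perpetuity: PV = C / r = €2,380.00 / 0.137 = €17,372.26

€17372.26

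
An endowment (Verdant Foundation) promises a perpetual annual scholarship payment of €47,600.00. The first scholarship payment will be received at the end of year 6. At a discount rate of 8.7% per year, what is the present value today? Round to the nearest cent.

Value at end of year 5: C / r = €47,600.00 / 0.087 = €547,126.4368
Discount to today: PV = €547,126.4368 / (1 + 0.087)^5 = €547,126.4368 / 1.517566 = €360,528.81

€360528.81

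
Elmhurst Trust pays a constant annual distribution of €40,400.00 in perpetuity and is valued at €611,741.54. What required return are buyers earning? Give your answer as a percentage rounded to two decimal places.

P = C/r ⇒ r = C/P = €40,400.00/€611,741.54 = 0.066041

6.60%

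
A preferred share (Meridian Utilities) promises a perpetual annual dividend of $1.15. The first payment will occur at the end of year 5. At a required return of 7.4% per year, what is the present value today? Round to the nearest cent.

Value at end of year 4: C / r = $1.15 / 0.074 = $15.5405
Discount to today: PV = $15.5405 / (1 + 0.074)^4 = $15.5405 / 1.330507 = $11.68

$11.68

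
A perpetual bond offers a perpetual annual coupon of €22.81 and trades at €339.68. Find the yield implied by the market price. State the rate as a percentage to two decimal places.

P = C/r ⇒ r = C/P = €22.81/€339.68 = 0.067151

6.72%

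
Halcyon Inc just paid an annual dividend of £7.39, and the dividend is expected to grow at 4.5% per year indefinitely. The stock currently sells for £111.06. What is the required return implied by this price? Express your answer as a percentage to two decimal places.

D₁ = £7.39 × 1.045 = £7.7226
P = D₁/(r − g) ⇒ r = D₁/P + g = £7.7226/£111.06 + 0.045 = 0.069535 + 0.045 = 0.114535

11.45%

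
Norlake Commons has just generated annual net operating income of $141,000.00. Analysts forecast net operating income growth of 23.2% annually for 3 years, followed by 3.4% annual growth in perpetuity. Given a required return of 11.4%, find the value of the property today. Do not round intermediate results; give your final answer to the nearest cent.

D_1 = 173712.00000
D_2 = 214013.18400
D_3 = 263664.24269
Terminal value at year 3: TV = D_3×(1+g_2)/(r−g_2) = 272628.82694/0.08 = 3407860.33674
P_0 = D_1/(1+r)^1 + D_2/(1+r)^2 + D_3/(1+r)^3 + TV/(1+r)^3
    = 155935.36804 + 172452.75891 + 190719.74774 + 2465052.73952 = 2984160.61422

$2984160.61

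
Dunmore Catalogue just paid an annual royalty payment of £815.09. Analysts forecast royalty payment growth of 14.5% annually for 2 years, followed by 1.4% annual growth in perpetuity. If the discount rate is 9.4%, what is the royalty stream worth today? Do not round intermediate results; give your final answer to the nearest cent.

£13062.91

D_1 = 933.27805
D_2 = 1068.60337
Terminal value at year 2: TV = D_2×(1+g_2)/(r−g_2) = 1083.56381/0.08 = 13544.54768
P_0 = D_1/(1+r)^1 + D_2/(1+r)^2 + TV/(1+r)^2
    = 853.08780 + 892.85697 + 11316.96212 = 13062.90689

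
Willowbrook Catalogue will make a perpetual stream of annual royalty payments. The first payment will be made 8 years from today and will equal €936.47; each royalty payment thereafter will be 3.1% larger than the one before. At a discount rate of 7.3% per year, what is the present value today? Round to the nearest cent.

€13615.91

Value at end of year 7: C₁ / (r − g) = €936.47 / (0.073 − 0.031) = €22,296.9048
Discount to today: PV = €22,296.9048 / (1 + 0.073)^7 = €22,296.9048 / 1.637563 = €13,615.91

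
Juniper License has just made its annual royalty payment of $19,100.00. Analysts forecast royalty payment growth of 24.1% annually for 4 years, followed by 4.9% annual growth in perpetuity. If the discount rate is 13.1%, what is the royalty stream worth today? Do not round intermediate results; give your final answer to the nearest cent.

$451059.04

D_1 = 23703.10000
D_2 = 29415.54710
D_3 = 36504.69395
D_4 = 45302.32519
Terminal value at year 4: TV = D_4×(1+g_2)/(r−g_2) = 47522.13913/0.082 = 579538.28205
P_0 = D_1/(1+r)^1 + D_2/(1+r)^2 + D_3/(1+r)^3 + D_4/(1+r)^4 + TV/(1+r)^4
    = 20957.64810 + 22995.96931 + 25232.53573 + 27686.62851 + 354186.25985 = 451059.04151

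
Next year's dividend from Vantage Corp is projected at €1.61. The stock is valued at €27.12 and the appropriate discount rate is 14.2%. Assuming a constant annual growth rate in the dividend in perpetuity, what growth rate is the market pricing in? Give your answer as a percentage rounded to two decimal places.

8.26%

P = D₁/(r−g) ⇒ g = r − D₁/P = 0.142 − €1.61/€27.12 = 0.082634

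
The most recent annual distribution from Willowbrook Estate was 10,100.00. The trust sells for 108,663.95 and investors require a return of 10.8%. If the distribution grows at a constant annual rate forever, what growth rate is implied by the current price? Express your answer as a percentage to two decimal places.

1.38%

P = D₀(1+g)/(r−g) ⇒ P(r−g) = D₀(1+g) ⇒ g(P+D₀) = P·r − D₀
g = (P·r − D₀)/(P + D₀) = (108,663.95×0.108 − 10,100.00) / (108,663.95 + 10,100.00) = 0.013773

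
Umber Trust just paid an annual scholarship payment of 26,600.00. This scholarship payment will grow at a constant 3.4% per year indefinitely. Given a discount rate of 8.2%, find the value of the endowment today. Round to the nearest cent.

573008.33

D₁ = D₀ × (1 + g) = 26,600.00 × 1.034 = 27,504.4000
Growing perpetuity: P = D₁ / (r − g) = 27,504.4000 / (0.082 − 0.034) = 573,008.33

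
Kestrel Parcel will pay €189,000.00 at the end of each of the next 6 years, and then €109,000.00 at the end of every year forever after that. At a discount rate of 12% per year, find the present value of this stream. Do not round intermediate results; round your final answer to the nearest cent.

€1237245.92

PV of 6-year annuity: €189,000.00 × [1 − (1+0.12)^−6] / 0.12 = 777055.98415
Perpetuity value at year 6: €109,000.00 / 0.12 = 908333.33333
PV of perpetuity: 908333.33333 / (1+0.12)^6 = 460189.93507
Total PV = 777055.98415 + 460189.93507 = 1237245.91922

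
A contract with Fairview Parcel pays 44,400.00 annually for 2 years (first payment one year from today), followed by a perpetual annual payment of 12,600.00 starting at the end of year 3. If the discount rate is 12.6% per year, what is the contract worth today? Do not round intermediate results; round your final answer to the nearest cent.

PV of 2-year annuity: 44,400.00 × [1 − (1+0.126)^−2] / 0.126 = 74450.81380
Perpetuity value at year 2: 12,600.00 / 0.126 = 100000.00000
PV of perpetuity: 100000.00000 / (1+0.126)^2 = 78872.06635
Total PV = 74450.81380 + 78872.06635 = 153322.88016

153322.88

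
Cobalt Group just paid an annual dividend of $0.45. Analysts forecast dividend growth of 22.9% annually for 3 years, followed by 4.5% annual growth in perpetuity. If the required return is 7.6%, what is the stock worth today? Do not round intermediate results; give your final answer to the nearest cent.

$24.38

D_1 = 0.55305
D_2 = 0.67970
D_3 = 0.83535
Terminal value at year 3: TV = D_3×(1+g_2)/(r−g_2) = 0.87294/0.031 = 28.15936
P_0 = D_1/(1+r)^1 + D_2/(1+r)^2 + D_3/(1+r)^3 + TV/(1+r)^3
    = 0.51399 + 0.58707 + 0.67055 + 22.60403 = 24.37564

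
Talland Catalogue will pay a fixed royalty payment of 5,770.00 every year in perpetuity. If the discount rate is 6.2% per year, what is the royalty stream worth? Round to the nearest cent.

Level perpetuity: PV = C / r = 5,770.00 / 0.062 = 93,064.52

93064.52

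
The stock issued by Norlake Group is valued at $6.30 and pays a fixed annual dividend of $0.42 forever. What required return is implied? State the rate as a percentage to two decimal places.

P = C/r ⇒ r = C/P = $0.42/$6.30 = 0.066667

6.67%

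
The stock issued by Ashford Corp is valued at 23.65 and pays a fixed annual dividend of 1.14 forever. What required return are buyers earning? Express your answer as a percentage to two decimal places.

4.82%

P = C/r ⇒ r = C/P = 1.14/23.65 = 0.048203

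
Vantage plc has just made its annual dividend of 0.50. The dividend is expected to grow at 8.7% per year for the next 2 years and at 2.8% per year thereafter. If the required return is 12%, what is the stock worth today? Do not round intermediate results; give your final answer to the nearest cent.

6.22

D_1 = 0.54350
D_2 = 0.59078
Terminal value at year 2: TV = D_2×(1+g_2)/(r−g_2) = 0.60733/0.092 = 6.60137
P_0 = D_1/(1+r)^1 + D_2/(1+r)^2 + TV/(1+r)^2
    = 0.48527 + 0.47097 + 5.26258 = 6.21881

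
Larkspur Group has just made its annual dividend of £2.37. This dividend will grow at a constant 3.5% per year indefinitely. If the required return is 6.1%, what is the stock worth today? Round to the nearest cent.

D₁ = D₀ × (1 + g) = £2.37 × 1.035 = £2.4530
Growing perpetuity: P = D₁ / (r − g) = £2.4530 / (0.061 − 0.035) = £94.34

£94.34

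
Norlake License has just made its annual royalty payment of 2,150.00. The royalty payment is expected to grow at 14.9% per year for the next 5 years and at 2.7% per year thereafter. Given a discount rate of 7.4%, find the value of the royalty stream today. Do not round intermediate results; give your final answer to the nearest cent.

79063.07

D_1 = 2470.35000
D_2 = 2838.43215
D_3 = 3261.35854
D_4 = 3747.30096
D_5 = 4305.64881
Terminal value at year 5: TV = D_5×(1+g_2)/(r−g_2) = 4421.90132/0.047 = 94083.00690
P_0 = D_1/(1+r)^1 + D_2/(1+r)^2 + D_3/(1+r)^3 + D_4/(1+r)^4 + D_5/(1+r)^5 + TV/(1+r)^5
    = 2300.13966 + 2460.76394 + 2632.60500 + 2816.44613 + 3013.12533 + 65839.99394 = 79063.07401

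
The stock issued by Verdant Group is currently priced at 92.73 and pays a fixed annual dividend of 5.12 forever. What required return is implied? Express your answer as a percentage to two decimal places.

5.52%

P = C/r ⇒ r = C/P = 5.12/92.73 = 0.055214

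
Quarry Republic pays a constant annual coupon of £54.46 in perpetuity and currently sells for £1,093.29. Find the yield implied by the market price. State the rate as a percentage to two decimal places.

4.98%

P = C/r ⇒ r = C/P = £54.46/£1,093.29 = 0.049813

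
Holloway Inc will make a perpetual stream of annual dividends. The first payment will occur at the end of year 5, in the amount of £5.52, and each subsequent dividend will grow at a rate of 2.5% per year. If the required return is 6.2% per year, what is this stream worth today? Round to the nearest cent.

£117.28

Value at end of year 4: C₁ / (r − g) = £5.52 / (0.062 − 0.025) = £149.1892
Discount to today: PV = £149.1892 / (1 + 0.062)^4 = £149.1892 / 1.272032 = £117.28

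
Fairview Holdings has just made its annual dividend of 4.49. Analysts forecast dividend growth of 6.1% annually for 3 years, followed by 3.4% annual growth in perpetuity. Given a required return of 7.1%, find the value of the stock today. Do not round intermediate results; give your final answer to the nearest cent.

135.22

D_1 = 4.76389
D_2 = 5.05449
D_3 = 5.36281
Terminal value at year 3: TV = D_3×(1+g_2)/(r−g_2) = 5.54515/0.037 = 149.86883
P_0 = D_1/(1+r)^1 + D_2/(1+r)^2 + D_3/(1+r)^3 + TV/(1+r)^3
    = 4.44808 + 4.40654 + 4.36540 + 121.99524 = 135.21526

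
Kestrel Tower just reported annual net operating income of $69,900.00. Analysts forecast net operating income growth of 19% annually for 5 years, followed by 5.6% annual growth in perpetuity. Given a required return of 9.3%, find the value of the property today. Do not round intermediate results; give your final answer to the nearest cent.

$3506242.18

D_1 = 83181.00000
D_2 = 98985.39000
D_3 = 117792.61410
D_4 = 140173.21078
D_5 = 166806.12083
Terminal value at year 5: TV = D_5×(1+g_2)/(r−g_2) = 176147.26359/0.037 = 4760736.85387
P_0 = D_1/(1+r)^1 + D_2/(1+r)^2 + D_3/(1+r)^3 + D_4/(1+r)^4 + D_5/(1+r)^5 + TV/(1+r)^5
    = 76103.38518 + 82857.29951 + 90210.60056 + 98216.48186 + 106932.85765 + 3051921.55882 = 3506242.18357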